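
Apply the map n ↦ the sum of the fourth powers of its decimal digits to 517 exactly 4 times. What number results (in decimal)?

517 → 5⁴ + 1⁴ + 7⁴ = 3027
3027 → 3⁴ + 0⁴ + 2⁴ + 7⁴ = 2498
2498 → 2⁴ + 4⁴ + 9⁴ + 8⁴ = 10929
10929 → 1⁴ + 0⁴ + 9⁴ + 2⁴ + 9⁴ = 13139

13139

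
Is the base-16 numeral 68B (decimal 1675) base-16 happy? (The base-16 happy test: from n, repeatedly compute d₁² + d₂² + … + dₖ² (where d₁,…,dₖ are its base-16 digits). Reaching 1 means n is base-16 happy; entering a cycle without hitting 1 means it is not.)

not base-16 happy

1675 = (6,8,11)_16 → 221
221 = (13,13)_16 → 338
338 = (1,5,2)_16 → 30
30 = (1,14)_16 → 197
197 = (12,5)_16 → 169
169 = (10,9)_16 → 181
181 = (11,5)_16 → 146
146 = (9,2)_16 → 85
85 = (5,5)_16 → 50
50 = (3,2)_16 → 13
13 = (13)_16 → 169  — 169 already seen; the sequence cycles without reaching 1.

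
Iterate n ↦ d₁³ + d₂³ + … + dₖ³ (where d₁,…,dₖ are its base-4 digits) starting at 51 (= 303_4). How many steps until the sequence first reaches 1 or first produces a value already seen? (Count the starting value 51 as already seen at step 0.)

4

51 = (3,0,3)_4 → 54
54 = (3,1,2)_4 → 36
36 = (2,1,0)_4 → 9
9 = (2,1)_4 → 9  — 9 repeats.
That took 4 steps.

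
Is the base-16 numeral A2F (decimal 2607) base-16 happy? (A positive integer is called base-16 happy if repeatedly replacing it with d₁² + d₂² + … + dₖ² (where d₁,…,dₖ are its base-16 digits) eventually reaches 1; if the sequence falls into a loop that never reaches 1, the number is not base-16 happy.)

2607 = (10,2,15)_16 → 10² + 2² + 15² = 329
329 = (1,4,9)_16 → 1² + 4² + 9² = 98
98 = (6,2)_16 → 6² + 2² = 40
40 = (2,8)_16 → 2² + 8² = 68
68 = (4,4)_16 → 4² + 4² = 32
32 = (2,0)_16 → 2² + 0² = 4
4 = (4)_16 → 4² = 16
16 = (1,0)_16 → 1² + 0² = 1  — reached 1.

base-16 happy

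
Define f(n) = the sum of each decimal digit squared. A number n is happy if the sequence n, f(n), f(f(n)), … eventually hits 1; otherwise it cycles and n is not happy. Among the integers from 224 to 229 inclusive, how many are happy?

224: 224 → 24 → 20 → 4 → 16 → 37 → 58 → 89 → 145 → 42 → 20  — not happy
225: 225 → 33 → 18 → 65 → 61 → 37 → 58 → 89 → 145 → 42 → 20 → 4 → 16 → 37  — not happy
226: 226 → 44 → 32 → 13 → 10 → 1  — happy
227: 227 → 57 → 74 → 65 → 61 → 37 → 58 → 89 → 145 → 42 → 20 → 4 → 16 → 37  — not happy
228: 228 → 72 → 53 → 34 → 25 → 29 → 85 → 89 → 145 → 42 → 20 → 4 → 16 → 37 → 58 → 89  — not happy
229: 229 → 89 → 145 → 42 → 20 → 4 → 16 → 37 → 58 → 89  — not happy
happy: 226

1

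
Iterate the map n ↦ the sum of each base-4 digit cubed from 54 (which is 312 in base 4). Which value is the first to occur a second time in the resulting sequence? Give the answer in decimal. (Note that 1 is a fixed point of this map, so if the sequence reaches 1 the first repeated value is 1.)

54 = (3,1,2)_4 → 3³ + 1³ + 2³ = 27 + 1 + 8 = 36
36 = (2,1,0)_4 → 2³ + 1³ + 0³ = 8 + 1 + 0 = 9
9 = (2,1)_4 → 2³ + 1³ = 8 + 1 = 9  — 9 already appeared earlier.

9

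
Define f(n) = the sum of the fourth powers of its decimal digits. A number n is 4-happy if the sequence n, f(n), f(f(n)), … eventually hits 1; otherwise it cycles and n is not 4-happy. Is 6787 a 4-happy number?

not 4-happy

6787 → 6⁴ + 7⁴ + 8⁴ + 7⁴ = 10194
10194 → 1⁴ + 0⁴ + 1⁴ + 9⁴ + 4⁴ = 6819
6819 → 6⁴ + 8⁴ + 1⁴ + 9⁴ = 11954
11954 → 1⁴ + 1⁴ + 9⁴ + 5⁴ + 4⁴ = 7444
7444 → 7⁴ + 4⁴ + 4⁴ + 4⁴ = 3169
3169 → 3⁴ + 1⁴ + 6⁴ + 9⁴ = 7939
7939 → 7⁴ + 9⁴ + 3⁴ + 9⁴ = 15604
15604 → 1⁴ + 5⁴ + 6⁴ + 0⁴ + 4⁴ = 2178
2178 → 2⁴ + 1⁴ + 7⁴ + 8⁴ = 6514
6514 → 6⁴ + 5⁴ + 1⁴ + 4⁴ = 2178  — 2178 already seen; the sequence cycles without reaching 1.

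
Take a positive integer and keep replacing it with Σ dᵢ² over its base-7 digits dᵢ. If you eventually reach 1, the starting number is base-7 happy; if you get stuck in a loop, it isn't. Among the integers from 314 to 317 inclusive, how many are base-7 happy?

1

314: 314 → 76 → 46 → 52 → 10 → 10  — not base-7 happy
315: 315 → 45 → 45  — not base-7 happy
316: 316 → 46 → 52 → 10 → 10  — not base-7 happy
317: 317 → 49 → 1  — base-7 happy
base-7 happy: 317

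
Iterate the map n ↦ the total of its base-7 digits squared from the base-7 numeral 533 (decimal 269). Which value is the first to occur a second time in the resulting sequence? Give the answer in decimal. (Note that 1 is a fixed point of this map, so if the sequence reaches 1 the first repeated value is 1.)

269 = (5,3,3)_7 → 5² + 3² + 3² = 43
43 = (6,1)_7 → 6² + 1² = 37
37 = (5,2)_7 → 5² + 2² = 29
29 = (4,1)_7 → 4² + 1² = 17
17 = (2,3)_7 → 2² + 3² = 13
13 = (1,6)_7 → 1² + 6² = 37  — 37 already appeared earlier.

37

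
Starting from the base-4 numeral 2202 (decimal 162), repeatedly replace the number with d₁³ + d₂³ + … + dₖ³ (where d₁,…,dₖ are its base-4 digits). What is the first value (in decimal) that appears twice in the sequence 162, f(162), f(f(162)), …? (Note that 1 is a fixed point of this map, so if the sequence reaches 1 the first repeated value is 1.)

162 = (2,2,0,2)_4 → 2³ + 2³ + 0³ + 2³ = 24
24 = (1,2,0)_4 → 1³ + 2³ + 0³ = 9
9 = (2,1)_4 → 2³ + 1³ = 9  — 9 already appeared earlier.

9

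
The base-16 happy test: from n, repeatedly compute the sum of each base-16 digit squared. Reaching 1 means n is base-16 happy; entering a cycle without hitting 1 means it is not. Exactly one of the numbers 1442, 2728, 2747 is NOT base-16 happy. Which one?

1442: 1442 → 129 → 65 → 17 → 2 → 4 → 16 → 1  — reaches 1 (base-16 happy)
2728: 2728 → 264 → 65 → 17 → 2 → 4 → 16 → 1  — reaches 1 (base-16 happy)
2747: 2747 → 342 → 62 → 205 → 313 → 91 → 146 → 85 → 50 → 13 → 169 → 181 → 146  — repeats 146 (not base-16 happy)

2747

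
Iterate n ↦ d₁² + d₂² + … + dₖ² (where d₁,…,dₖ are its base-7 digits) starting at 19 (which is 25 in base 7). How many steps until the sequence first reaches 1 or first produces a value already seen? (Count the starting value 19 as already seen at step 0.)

19 = (2,5)_7 → 2² + 5² = 4 + 25 = 29
29 = (4,1)_7 → 4² + 1² = 16 + 1 = 17
17 = (2,3)_7 → 2² + 3² = 4 + 9 = 13
13 = (1,6)_7 → 1² + 6² = 1 + 36 = 37
37 = (5,2)_7 → 5² + 2² = 25 + 4 = 29  — 29 repeats.
That took 5 steps.

5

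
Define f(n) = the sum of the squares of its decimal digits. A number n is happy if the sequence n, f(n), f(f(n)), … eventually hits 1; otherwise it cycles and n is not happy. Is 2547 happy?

2547 → 2² + 5² + 4² + 7² = 94
94 → 9² + 4² = 97
97 → 9² + 7² = 130
130 → 1² + 3² + 0² = 10
10 → 1² + 0² = 1  — reached 1.

happy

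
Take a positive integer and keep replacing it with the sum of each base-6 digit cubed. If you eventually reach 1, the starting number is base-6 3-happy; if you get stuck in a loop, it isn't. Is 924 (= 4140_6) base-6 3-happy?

base-6 3-happy

924 = (4,1,4,0)_6 → 129
129 = (3,3,3)_6 → 81
81 = (2,1,3)_6 → 36
36 = (1,0,0)_6 → 1  — reached 1.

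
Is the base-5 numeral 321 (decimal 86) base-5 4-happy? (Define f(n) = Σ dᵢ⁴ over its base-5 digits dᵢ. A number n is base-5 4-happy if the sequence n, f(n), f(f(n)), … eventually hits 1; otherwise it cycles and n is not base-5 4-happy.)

86 = (3,2,1)_5 → 3⁴ + 2⁴ + 1⁴ = 81 + 16 + 1 = 98
98 = (3,4,3)_5 → 3⁴ + 4⁴ + 3⁴ = 81 + 256 + 81 = 418
418 = (3,1,3,3)_5 → 3⁴ + 1⁴ + 3⁴ + 3⁴ = 81 + 1 + 81 + 81 = 244
244 = (1,4,3,4)_5 → 1⁴ + 4⁴ + 3⁴ + 4⁴ = 1 + 256 + 81 + 256 = 594
594 = (4,3,3,4)_5 → 4⁴ + 3⁴ + 3⁴ + 4⁴ = 256 + 81 + 81 + 256 = 674
674 = (1,0,1,4,4)_5 → 1⁴ + 0⁴ + 1⁴ + 4⁴ + 4⁴ = 1 + 0 + 1 + 256 + 256 = 514
514 = (4,0,2,4)_5 → 4⁴ + 0⁴ + 2⁴ + 4⁴ = 256 + 0 + 16 + 256 = 528
528 = (4,1,0,3)_5 → 4⁴ + 1⁴ + 0⁴ + 3⁴ = 256 + 1 + 0 + 81 = 338
338 = (2,3,2,3)_5 → 2⁴ + 3⁴ + 2⁴ + 3⁴ = 16 + 81 + 16 + 81 = 194
194 = (1,2,3,4)_5 → 1⁴ + 2⁴ + 3⁴ + 4⁴ = 1 + 16 + 81 + 256 = 354
354 = (2,4,0,4)_5 → 2⁴ + 4⁴ + 0⁴ + 4⁴ = 16 + 256 + 0 + 256 = 528  — 528 already seen; the sequence cycles without reaching 1.

not base-5 4-happy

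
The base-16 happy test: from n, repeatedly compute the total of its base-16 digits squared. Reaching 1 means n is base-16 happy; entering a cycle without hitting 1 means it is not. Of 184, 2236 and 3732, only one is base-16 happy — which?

184: 184 → 185 → 202 → 244 → 241 → 226 → 200 → 208 → 169 → 181 → 146 → 85 → 50 → 13 → 169  — repeats 169 (not base-16 happy)
2236: 2236 → 329 → 98 → 40 → 68 → 32 → 4 → 16 → 1  — reaches 1 (base-16 happy)
3732: 3732 → 293 → 30 → 197 → 169 → 181 → 146 → 85 → 50 → 13 → 169  — repeats 169 (not base-16 happy)

2236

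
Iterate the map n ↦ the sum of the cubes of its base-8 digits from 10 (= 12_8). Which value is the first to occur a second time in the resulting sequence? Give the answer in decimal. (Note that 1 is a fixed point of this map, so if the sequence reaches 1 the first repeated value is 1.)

1

10 = (1,2)_8 → 1³ + 2³ = 9
9 = (1,1)_8 → 1³ + 1³ = 2
2 = (2)_8 → 2³ = 8
8 = (1,0)_8 → 1³ + 0³ = 1  — reached the fixed point 1.
1 → 1, so 1 is the first repeated value.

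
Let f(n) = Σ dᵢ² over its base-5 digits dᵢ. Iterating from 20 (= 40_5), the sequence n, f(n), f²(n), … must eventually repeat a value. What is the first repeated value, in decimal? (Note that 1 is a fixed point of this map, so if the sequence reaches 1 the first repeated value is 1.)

16

20 = (4,0)_5 → 4² + 0² = 16 + 0 = 16
16 = (3,1)_5 → 3² + 1² = 9 + 1 = 10
10 = (2,0)_5 → 2² + 0² = 4 + 0 = 4
4 = (4)_5 → 4² = 16  — 16 already appeared earlier.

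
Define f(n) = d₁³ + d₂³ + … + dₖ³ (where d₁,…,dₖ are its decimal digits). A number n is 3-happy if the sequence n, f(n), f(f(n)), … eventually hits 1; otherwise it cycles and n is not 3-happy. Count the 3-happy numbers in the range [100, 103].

100: 100 → 1  (reaches 1)
101: 101 → 2 → 8 → 512 → 134 → 92 → 737 → 713 → 371 → 371  (repeats 371)
102: 102 → 9 → 729 → 1080 → 513 → 153 → 153  (repeats 153)
103: 103 → 28 → 520 → 133 → 55 → 250 → 133  (repeats 133)
3-happy: 100

1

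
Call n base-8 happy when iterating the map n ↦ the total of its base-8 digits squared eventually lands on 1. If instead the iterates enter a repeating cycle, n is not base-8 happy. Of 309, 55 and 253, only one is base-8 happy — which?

309: 309 → 77 → 27 → 18 → 8 → 1  — reaches 1 (base-8 happy)
55: 55 → 85 → 30 → 45 → 50 → 40 → 25 → 10 → 5 → 25  — repeats 25 (not base-8 happy)
253: 253 → 83 → 14 → 37 → 41 → 26 → 13 → 26  — repeats 26 (not base-8 happy)

309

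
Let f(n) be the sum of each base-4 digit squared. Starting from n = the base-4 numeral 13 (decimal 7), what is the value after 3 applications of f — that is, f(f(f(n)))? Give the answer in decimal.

7 = (1,3)_4 → 1² + 3² = 1 + 9 = 10
10 = (2,2)_4 → 2² + 2² = 4 + 4 = 8
8 = (2,0)_4 → 2² + 0² = 4 + 0 = 4

4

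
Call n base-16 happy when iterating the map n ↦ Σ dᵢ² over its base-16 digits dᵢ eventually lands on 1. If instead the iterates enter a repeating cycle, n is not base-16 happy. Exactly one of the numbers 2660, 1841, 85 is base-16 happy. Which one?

2660: 2660 → 152 → 145 → 82 → 29 → 170 → 200 → 208 → 169 → 181 → 146 → 85 → 50 → 13 → 169  — repeats 169 (not base-16 happy)
1841: 1841 → 59 → 130 → 68 → 32 → 4 → 16 → 1  — reaches 1 (base-16 happy)
85: 85 → 50 → 13 → 169 → 181 → 146 → 85  — repeats 85 (not base-16 happy)

1841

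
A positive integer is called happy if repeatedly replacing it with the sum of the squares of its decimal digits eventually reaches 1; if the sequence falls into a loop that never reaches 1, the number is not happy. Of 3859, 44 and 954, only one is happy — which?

3859: 3859 → 179 → 131 → 11 → 2 → 4 → 16 → 37 → 58 → 89 → 145 → 42 → 20 → 4  — repeats 4 (not happy)
44: 44 → 32 → 13 → 10 → 1  — reaches 1 (happy)
954: 954 → 122 → 9 → 81 → 65 → 61 → 37 → 58 → 89 → 145 → 42 → 20 → 4 → 16 → 37  — repeats 37 (not happy)

44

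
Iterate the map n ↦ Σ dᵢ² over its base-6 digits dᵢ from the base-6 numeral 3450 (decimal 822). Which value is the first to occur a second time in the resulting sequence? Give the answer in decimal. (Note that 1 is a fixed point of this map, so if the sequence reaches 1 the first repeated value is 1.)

17

822 = (3,4,5,0)_6 → 3² + 4² + 5² + 0² = 50
50 = (1,2,2)_6 → 1² + 2² + 2² = 9
9 = (1,3)_6 → 1² + 3² = 10
10 = (1,4)_6 → 1² + 4² = 17
17 = (2,5)_6 → 2² + 5² = 29
29 = (4,5)_6 → 4² + 5² = 41
41 = (1,0,5)_6 → 1² + 0² + 5² = 26
26 = (4,2)_6 → 4² + 2² = 20
20 = (3,2)_6 → 3² + 2² = 13
13 = (2,1)_6 → 2² + 1² = 5
5 = (5)_6 → 5² = 25
25 = (4,1)_6 → 4² + 1² = 17  — 17 already appeared earlier.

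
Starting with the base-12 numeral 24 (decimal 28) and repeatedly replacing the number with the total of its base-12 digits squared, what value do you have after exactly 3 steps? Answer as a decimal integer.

28 = (2,4)_12 → 20
20 = (1,8)_12 → 65
65 = (5,5)_12 → 50

50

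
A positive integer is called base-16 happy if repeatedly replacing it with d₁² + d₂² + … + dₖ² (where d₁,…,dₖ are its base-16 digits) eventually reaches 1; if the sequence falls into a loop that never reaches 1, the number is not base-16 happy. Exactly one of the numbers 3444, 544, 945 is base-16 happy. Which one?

3444: 3444 → 234 → 296 → 69 → 41 → 85 → 50 → 13 → 169 → 181 → 146 → 85  — repeats 85 (not base-16 happy)
544: 544 → 8 → 64 → 16 → 1  — reaches 1 (base-16 happy)
945: 945 → 131 → 73 → 97 → 37 → 29 → 170 → 200 → 208 → 169 → 181 → 146 → 85 → 50 → 13 → 169  — repeats 169 (not base-16 happy)

544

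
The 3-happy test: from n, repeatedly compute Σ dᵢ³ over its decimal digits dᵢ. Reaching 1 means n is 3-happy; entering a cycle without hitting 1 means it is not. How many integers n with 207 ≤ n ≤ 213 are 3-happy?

1

207: 207 → 351 → 153 → 153  — not 3-happy
208: 208 → 520 → 133 → 55 → 250 → 133  — not 3-happy
209: 209 → 737 → 713 → 371 → 371  — not 3-happy
210: 210 → 9 → 729 → 1080 → 513 → 153 → 153  — not 3-happy
211: 211 → 10 → 1  — 3-happy
212: 212 → 17 → 344 → 155 → 251 → 134 → 92 → 737 → 713 → 371 → 371  — not 3-happy
213: 213 → 36 → 243 → 99 → 1458 → 702 → 351 → 153 → 153  — not 3-happy
3-happy: 211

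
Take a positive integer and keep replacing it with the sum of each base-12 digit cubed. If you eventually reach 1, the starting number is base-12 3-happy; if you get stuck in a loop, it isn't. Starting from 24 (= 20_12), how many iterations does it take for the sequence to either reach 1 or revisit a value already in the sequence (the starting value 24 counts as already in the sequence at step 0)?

15

24 = (2,0)_12 → 2³ + 0³ = 8
8 = (8)_12 → 8³ = 512
512 = (3,6,8)_12 → 3³ + 6³ + 8³ = 755
755 = (5,2,11)_12 → 5³ + 2³ + 11³ = 1464
1464 = (10,2,0)_12 → 10³ + 2³ + 0³ = 1008
1008 = (7,0,0)_12 → 7³ + 0³ + 0³ = 343
343 = (2,4,7)_12 → 2³ + 4³ + 7³ = 415
415 = (2,10,7)_12 → 2³ + 10³ + 7³ = 1351
1351 = (9,4,7)_12 → 9³ + 4³ + 7³ = 1136
1136 = (7,10,8)_12 → 7³ + 10³ + 8³ = 1855
1855 = (1,0,10,7)_12 → 1³ + 0³ + 10³ + 7³ = 1344
1344 = (9,4,0)_12 → 9³ + 4³ + 0³ = 793
793 = (5,6,1)_12 → 5³ + 6³ + 1³ = 342
342 = (2,4,6)_12 → 2³ + 4³ + 6³ = 288
288 = (2,0,0)_12 → 2³ + 0³ + 0³ = 8  — 8 repeats.
That took 15 steps.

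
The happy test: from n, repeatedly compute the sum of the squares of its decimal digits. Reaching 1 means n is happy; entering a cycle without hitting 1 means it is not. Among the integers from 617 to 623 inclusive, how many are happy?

3

617: 617 → 86 → 100 → 1  — happy
618: 618 → 101 → 2 → 4 → 16 → 37 → 58 → 89 → 145 → 42 → 20 → 4  — not happy
619: 619 → 118 → 66 → 72 → 53 → 34 → 25 → 29 → 85 → 89 → 145 → 42 → 20 → 4 → 16 → 37 → 58 → 89  — not happy
620: 620 → 40 → 16 → 37 → 58 → 89 → 145 → 42 → 20 → 4 → 16  — not happy
621: 621 → 41 → 17 → 50 → 25 → 29 → 85 → 89 → 145 → 42 → 20 → 4 → 16 → 37 → 58 → 89  — not happy
622: 622 → 44 → 32 → 13 → 10 → 1  — happy
623: 623 → 49 → 97 → 130 → 10 → 1  — happy
happy: 617, 622, 623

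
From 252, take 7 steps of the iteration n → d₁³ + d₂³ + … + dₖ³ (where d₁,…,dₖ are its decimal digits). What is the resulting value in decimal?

351

252 → 2³ + 5³ + 2³ = 141
141 → 1³ + 4³ + 1³ = 66
66 → 6³ + 6³ = 432
432 → 4³ + 3³ + 2³ = 99
99 → 9³ + 9³ = 1458
1458 → 1³ + 4³ + 5³ + 8³ = 702
702 → 7³ + 0³ + 2³ = 351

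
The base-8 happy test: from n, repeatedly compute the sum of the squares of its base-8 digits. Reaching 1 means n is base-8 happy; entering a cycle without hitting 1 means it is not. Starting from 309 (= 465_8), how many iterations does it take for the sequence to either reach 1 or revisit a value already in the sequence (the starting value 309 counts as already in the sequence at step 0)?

309 = (4,6,5)_8 → 4² + 6² + 5² = 77
77 = (1,1,5)_8 → 1² + 1² + 5² = 27
27 = (3,3)_8 → 3² + 3² = 18
18 = (2,2)_8 → 2² + 2² = 8
8 = (1,0)_8 → 1² + 0² = 1  — reached 1.
That took 5 steps.

5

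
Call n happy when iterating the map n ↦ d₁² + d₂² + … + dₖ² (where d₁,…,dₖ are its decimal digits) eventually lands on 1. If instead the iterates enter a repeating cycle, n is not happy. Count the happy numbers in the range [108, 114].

1

108: 108 → 65 → 61 → 37 → 58 → 89 → 145 → 42 → 20 → 4 → 16 → 37  — not happy
109: 109 → 82 → 68 → 100 → 1  — happy
110: 110 → 2 → 4 → 16 → 37 → 58 → 89 → 145 → 42 → 20 → 4  — not happy
111: 111 → 3 → 9 → 81 → 65 → 61 → 37 → 58 → 89 → 145 → 42 → 20 → 4 → 16 → 37  — not happy
112: 112 → 6 → 36 → 45 → 41 → 17 → 50 → 25 → 29 → 85 → 89 → 145 → 42 → 20 → 4 → 16 → 37 → 58 → 89  — not happy
113: 113 → 11 → 2 → 4 → 16 → 37 → 58 → 89 → 145 → 42 → 20 → 4  — not happy
114: 114 → 18 → 65 → 61 → 37 → 58 → 89 → 145 → 42 → 20 → 4 → 16 → 37  — not happy
happy: 109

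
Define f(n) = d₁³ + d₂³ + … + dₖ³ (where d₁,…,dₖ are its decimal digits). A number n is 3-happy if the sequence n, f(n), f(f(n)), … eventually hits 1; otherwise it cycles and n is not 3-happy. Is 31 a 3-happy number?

not 3-happy

31 → 3³ + 1³ = 27 + 1 = 28
28 → 2³ + 8³ = 8 + 512 = 520
520 → 5³ + 2³ + 0³ = 125 + 8 + 0 = 133
133 → 1³ + 3³ + 3³ = 1 + 27 + 27 = 55
55 → 5³ + 5³ = 125 + 125 = 250
250 → 2³ + 5³ + 0³ = 8 + 125 + 0 = 133  — 133 already seen; the sequence cycles without reaching 1.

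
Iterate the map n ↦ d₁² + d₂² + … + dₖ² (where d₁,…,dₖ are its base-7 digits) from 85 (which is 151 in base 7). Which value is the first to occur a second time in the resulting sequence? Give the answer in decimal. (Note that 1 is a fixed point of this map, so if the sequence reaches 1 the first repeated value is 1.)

45

85 = (1,5,1)_7 → 1² + 5² + 1² = 1 + 25 + 1 = 27
27 = (3,6)_7 → 3² + 6² = 9 + 36 = 45
45 = (6,3)_7 → 6² + 3² = 36 + 9 = 45  — 45 already appeared earlier.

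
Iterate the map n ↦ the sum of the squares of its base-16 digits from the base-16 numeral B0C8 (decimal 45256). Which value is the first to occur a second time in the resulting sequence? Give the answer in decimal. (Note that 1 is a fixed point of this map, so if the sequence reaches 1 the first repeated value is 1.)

45256 = (11,0,12,8)_16 → 11² + 0² + 12² + 8² = 121 + 0 + 144 + 64 = 329
329 = (1,4,9)_16 → 1² + 4² + 9² = 1 + 16 + 81 = 98
98 = (6,2)_16 → 6² + 2² = 36 + 4 = 40
40 = (2,8)_16 → 2² + 8² = 4 + 64 = 68
68 = (4,4)_16 → 4² + 4² = 16 + 16 = 32
32 = (2,0)_16 → 2² + 0² = 4 + 0 = 4
4 = (4)_16 → 4² = 16
16 = (1,0)_16 → 1² + 0² = 1 + 0 = 1  — reached the fixed point 1.
1 → 1, so 1 is the first repeated value.

1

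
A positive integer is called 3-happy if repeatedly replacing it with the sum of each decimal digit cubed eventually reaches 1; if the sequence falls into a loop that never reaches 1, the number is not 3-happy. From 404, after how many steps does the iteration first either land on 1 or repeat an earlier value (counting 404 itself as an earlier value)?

8

404 → 4³ + 0³ + 4³ = 64 + 0 + 64 = 128
128 → 1³ + 2³ + 8³ = 1 + 8 + 512 = 521
521 → 5³ + 2³ + 1³ = 125 + 8 + 1 = 134
134 → 1³ + 3³ + 4³ = 1 + 27 + 64 = 92
92 → 9³ + 2³ = 729 + 8 = 737
737 → 7³ + 3³ + 7³ = 343 + 27 + 343 = 713
713 → 7³ + 1³ + 3³ = 343 + 1 + 27 = 371
371 → 3³ + 7³ + 1³ = 27 + 343 + 1 = 371  — 371 repeats.
That took 8 steps.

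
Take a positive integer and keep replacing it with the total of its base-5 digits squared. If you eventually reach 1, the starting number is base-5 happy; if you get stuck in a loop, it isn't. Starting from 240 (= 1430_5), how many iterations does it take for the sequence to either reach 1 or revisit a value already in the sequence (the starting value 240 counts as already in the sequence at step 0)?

240 = (1,4,3,0)_5 → 1² + 4² + 3² + 0² = 1 + 16 + 9 + 0 = 26
26 = (1,0,1)_5 → 1² + 0² + 1² = 1 + 0 + 1 = 2
2 = (2)_5 → 2² = 4
4 = (4)_5 → 4² = 16
16 = (3,1)_5 → 3² + 1² = 9 + 1 = 10
10 = (2,0)_5 → 2² + 0² = 4 + 0 = 4  — 4 repeats.
That took 6 steps.

6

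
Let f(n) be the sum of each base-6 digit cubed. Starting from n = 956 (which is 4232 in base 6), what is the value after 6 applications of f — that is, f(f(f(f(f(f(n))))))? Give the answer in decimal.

956 = (4,2,3,2)_6 → 4³ + 2³ + 3³ + 2³ = 107
107 = (2,5,5)_6 → 2³ + 5³ + 5³ = 258
258 = (1,1,1,0)_6 → 1³ + 1³ + 1³ + 0³ = 3
3 = (3)_6 → 3³ = 27
27 = (4,3)_6 → 4³ + 3³ = 91
91 = (2,3,1)_6 → 2³ + 3³ + 1³ = 36

36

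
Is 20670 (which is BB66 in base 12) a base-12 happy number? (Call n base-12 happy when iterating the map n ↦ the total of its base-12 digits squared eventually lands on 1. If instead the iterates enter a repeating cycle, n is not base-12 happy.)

base-12 happy

20670 = (11,11,6,6)_12 → 11² + 11² + 6² + 6² = 314
314 = (2,2,2)_12 → 2² + 2² + 2² = 12
12 = (1,0)_12 → 1² + 0² = 1  — reached 1.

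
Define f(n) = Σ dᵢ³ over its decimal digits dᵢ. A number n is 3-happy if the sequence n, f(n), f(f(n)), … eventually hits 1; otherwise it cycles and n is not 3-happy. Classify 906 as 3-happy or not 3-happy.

not 3-happy

906 → 9³ + 0³ + 6³ = 945
945 → 9³ + 4³ + 5³ = 918
918 → 9³ + 1³ + 8³ = 1242
1242 → 1³ + 2³ + 4³ + 2³ = 81
81 → 8³ + 1³ = 513
513 → 5³ + 1³ + 3³ = 153
153 → 1³ + 5³ + 3³ = 153  — 153 already seen; the sequence cycles without reaching 1.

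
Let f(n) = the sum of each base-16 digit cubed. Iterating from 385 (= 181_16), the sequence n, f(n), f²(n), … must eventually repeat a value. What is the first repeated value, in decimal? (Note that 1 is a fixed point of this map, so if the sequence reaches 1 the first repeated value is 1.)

1

385 = (1,8,1)_16 → 1³ + 8³ + 1³ = 514
514 = (2,0,2)_16 → 2³ + 0³ + 2³ = 16
16 = (1,0)_16 → 1³ + 0³ = 1  — reached the fixed point 1.
1 → 1, so 1 is the first repeated value.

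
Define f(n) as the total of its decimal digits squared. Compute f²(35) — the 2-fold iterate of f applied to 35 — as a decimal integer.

35 → 34
34 → 25

25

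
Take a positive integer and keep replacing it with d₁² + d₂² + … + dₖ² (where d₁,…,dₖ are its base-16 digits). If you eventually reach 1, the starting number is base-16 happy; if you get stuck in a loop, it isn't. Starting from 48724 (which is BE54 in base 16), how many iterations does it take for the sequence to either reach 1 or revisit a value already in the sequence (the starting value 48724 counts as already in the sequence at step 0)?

15

48724 = (11,14,5,4)_16 → 11² + 14² + 5² + 4² = 358
358 = (1,6,6)_16 → 1² + 6² + 6² = 73
73 = (4,9)_16 → 4² + 9² = 97
97 = (6,1)_16 → 6² + 1² = 37
37 = (2,5)_16 → 2² + 5² = 29
29 = (1,13)_16 → 1² + 13² = 170
170 = (10,10)_16 → 10² + 10² = 200
200 = (12,8)_16 → 12² + 8² = 208
208 = (13,0)_16 → 13² + 0² = 169
169 = (10,9)_16 → 10² + 9² = 181
181 = (11,5)_16 → 11² + 5² = 146
146 = (9,2)_16 → 9² + 2² = 85
85 = (5,5)_16 → 5² + 5² = 50
50 = (3,2)_16 → 3² + 2² = 13
13 = (13)_16 → 13² = 169  — 169 repeats.
That took 15 steps.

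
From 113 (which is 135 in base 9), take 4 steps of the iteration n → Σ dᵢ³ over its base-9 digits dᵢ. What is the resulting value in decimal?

27

113 = (1,3,5)_9 → 1³ + 3³ + 5³ = 1 + 27 + 125 = 153
153 = (1,8,0)_9 → 1³ + 8³ + 0³ = 1 + 512 + 0 = 513
513 = (6,3,0)_9 → 6³ + 3³ + 0³ = 216 + 27 + 0 = 243
243 = (3,0,0)_9 → 3³ + 0³ + 0³ = 27 + 0 + 0 = 27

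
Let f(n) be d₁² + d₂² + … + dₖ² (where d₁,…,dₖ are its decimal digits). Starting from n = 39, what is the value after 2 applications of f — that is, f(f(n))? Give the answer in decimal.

81

39 → 3² + 9² = 90
90 → 9² + 0² = 81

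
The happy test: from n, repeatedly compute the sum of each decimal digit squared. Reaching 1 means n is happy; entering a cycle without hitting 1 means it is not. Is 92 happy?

not happy

92 → 9² + 2² = 81 + 4 = 85
85 → 8² + 5² = 64 + 25 = 89
89 → 8² + 9² = 64 + 81 = 145
145 → 1² + 4² + 5² = 1 + 16 + 25 = 42
42 → 4² + 2² = 16 + 4 = 20
20 → 2² + 0² = 4 + 0 = 4
4 → 4² = 16
16 → 1² + 6² = 1 + 36 = 37
37 → 3² + 7² = 9 + 49 = 58
58 → 5² + 8² = 25 + 64 = 89  — 89 already seen; the sequence cycles without reaching 1.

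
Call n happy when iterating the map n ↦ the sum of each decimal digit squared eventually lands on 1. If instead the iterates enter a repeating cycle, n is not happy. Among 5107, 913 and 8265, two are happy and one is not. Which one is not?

5107

5107: 5107 → 75 → 74 → 65 → 61 → 37 → 58 → 89 → 145 → 42 → 20 → 4 → 16 → 37  — repeats 37 (not happy)
913: 913 → 91 → 82 → 68 → 100 → 1  — reaches 1 (happy)
8265: 8265 → 129 → 86 → 100 → 1  — reaches 1 (happy)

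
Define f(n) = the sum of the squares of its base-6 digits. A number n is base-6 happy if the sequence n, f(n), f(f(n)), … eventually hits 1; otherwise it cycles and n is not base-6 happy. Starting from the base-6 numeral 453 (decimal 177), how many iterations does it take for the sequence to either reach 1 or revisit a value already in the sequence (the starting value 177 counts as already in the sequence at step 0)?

12

177 = (4,5,3)_6 → 50
50 = (1,2,2)_6 → 9
9 = (1,3)_6 → 10
10 = (1,4)_6 → 17
17 = (2,5)_6 → 29
29 = (4,5)_6 → 41
41 = (1,0,5)_6 → 26
26 = (4,2)_6 → 20
20 = (3,2)_6 → 13
13 = (2,1)_6 → 5
5 = (5)_6 → 25
25 = (4,1)_6 → 17  — 17 repeats.
That took 12 steps.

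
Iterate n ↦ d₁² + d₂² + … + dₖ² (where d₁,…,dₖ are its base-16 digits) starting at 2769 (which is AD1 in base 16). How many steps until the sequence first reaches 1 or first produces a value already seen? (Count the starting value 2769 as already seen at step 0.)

9

2769 = (10,13,1)_16 → 10² + 13² + 1² = 270
270 = (1,0,14)_16 → 1² + 0² + 14² = 197
197 = (12,5)_16 → 12² + 5² = 169
169 = (10,9)_16 → 10² + 9² = 181
181 = (11,5)_16 → 11² + 5² = 146
146 = (9,2)_16 → 9² + 2² = 85
85 = (5,5)_16 → 5² + 5² = 50
50 = (3,2)_16 → 3² + 2² = 13
13 = (13)_16 → 13² = 169  — 169 repeats.
That took 9 steps.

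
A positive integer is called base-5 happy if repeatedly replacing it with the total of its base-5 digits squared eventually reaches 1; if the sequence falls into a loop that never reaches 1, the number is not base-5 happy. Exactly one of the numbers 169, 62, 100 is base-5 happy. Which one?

169

169: 169 → 27 → 5 → 1  — reaches 1 (base-5 happy)
62: 62 → 12 → 8 → 10 → 4 → 16 → 10  — repeats 10 (not base-5 happy)
100: 100 → 16 → 10 → 4 → 16  — repeats 16 (not base-5 happy)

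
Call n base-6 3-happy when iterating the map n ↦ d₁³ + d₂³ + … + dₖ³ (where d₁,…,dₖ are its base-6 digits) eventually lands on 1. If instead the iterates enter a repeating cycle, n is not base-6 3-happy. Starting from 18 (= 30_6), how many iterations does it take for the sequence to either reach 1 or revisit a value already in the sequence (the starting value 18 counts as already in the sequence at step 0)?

18 = (3,0)_6 → 3³ + 0³ = 27
27 = (4,3)_6 → 4³ + 3³ = 91
91 = (2,3,1)_6 → 2³ + 3³ + 1³ = 36
36 = (1,0,0)_6 → 1³ + 0³ + 0³ = 1  — reached 1.
That took 4 steps.

4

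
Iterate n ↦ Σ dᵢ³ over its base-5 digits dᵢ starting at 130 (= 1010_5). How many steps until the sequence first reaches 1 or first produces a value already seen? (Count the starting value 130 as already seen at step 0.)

4

130 = (1,0,1,0)_5 → 1³ + 0³ + 1³ + 0³ = 2
2 = (2)_5 → 2³ = 8
8 = (1,3)_5 → 1³ + 3³ = 28
28 = (1,0,3)_5 → 1³ + 0³ + 3³ = 28  — 28 repeats.
That took 4 steps.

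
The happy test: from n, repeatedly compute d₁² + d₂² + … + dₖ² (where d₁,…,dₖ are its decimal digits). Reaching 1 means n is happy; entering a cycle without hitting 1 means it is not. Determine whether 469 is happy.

469 → 4² + 6² + 9² = 16 + 36 + 81 = 133
133 → 1² + 3² + 3² = 1 + 9 + 9 = 19
19 → 1² + 9² = 1 + 81 = 82
82 → 8² + 2² = 64 + 4 = 68
68 → 6² + 8² = 36 + 64 = 100
100 → 1² + 0² + 0² = 1 + 0 + 0 = 1  — reached 1.

happy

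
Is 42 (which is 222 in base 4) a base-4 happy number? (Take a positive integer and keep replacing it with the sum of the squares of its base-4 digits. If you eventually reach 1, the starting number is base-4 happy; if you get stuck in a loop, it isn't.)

base-4 happy

42 = (2,2,2)_4 → 2² + 2² + 2² = 4 + 4 + 4 = 12
12 = (3,0)_4 → 3² + 0² = 9 + 0 = 9
9 = (2,1)_4 → 2² + 1² = 4 + 1 = 5
5 = (1,1)_4 → 1² + 1² = 1 + 1 = 2
2 = (2)_4 → 2² = 4
4 = (1,0)_4 → 1² + 0² = 1 + 0 = 1  — reached 1.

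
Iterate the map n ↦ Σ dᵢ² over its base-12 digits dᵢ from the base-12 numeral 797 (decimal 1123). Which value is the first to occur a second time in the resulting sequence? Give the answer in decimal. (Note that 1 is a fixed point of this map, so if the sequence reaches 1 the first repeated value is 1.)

5

1123 = (7,9,7)_12 → 7² + 9² + 7² = 179
179 = (1,2,11)_12 → 1² + 2² + 11² = 126
126 = (10,6)_12 → 10² + 6² = 136
136 = (11,4)_12 → 11² + 4² = 137
137 = (11,5)_12 → 11² + 5² = 146
146 = (1,0,2)_12 → 1² + 0² + 2² = 5
5 = (5)_12 → 5² = 25
25 = (2,1)_12 → 2² + 1² = 5  — 5 already appeared earlier.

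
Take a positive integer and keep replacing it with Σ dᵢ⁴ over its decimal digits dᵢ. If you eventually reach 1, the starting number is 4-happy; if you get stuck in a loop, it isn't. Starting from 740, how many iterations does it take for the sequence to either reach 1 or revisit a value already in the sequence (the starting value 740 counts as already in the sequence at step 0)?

740 → 7⁴ + 4⁴ + 0⁴ = 2657
2657 → 2⁴ + 6⁴ + 5⁴ + 7⁴ = 4338
4338 → 4⁴ + 3⁴ + 3⁴ + 8⁴ = 4514
4514 → 4⁴ + 5⁴ + 1⁴ + 4⁴ = 1138
1138 → 1⁴ + 1⁴ + 3⁴ + 8⁴ = 4179
4179 → 4⁴ + 1⁴ + 7⁴ + 9⁴ = 9219
9219 → 9⁴ + 2⁴ + 1⁴ + 9⁴ = 13139
13139 → 1⁴ + 3⁴ + 1⁴ + 3⁴ + 9⁴ = 6725
6725 → 6⁴ + 7⁴ + 2⁴ + 5⁴ = 4338  — 4338 repeats.
That took 9 steps.

9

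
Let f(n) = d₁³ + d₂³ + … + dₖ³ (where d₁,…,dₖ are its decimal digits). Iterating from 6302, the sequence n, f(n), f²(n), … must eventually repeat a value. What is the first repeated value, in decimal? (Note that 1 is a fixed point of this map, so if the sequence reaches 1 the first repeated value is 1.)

371

6302 → 251
251 → 134
134 → 92
92 → 737
737 → 713
713 → 371
371 → 371  — 371 already appeared earlier.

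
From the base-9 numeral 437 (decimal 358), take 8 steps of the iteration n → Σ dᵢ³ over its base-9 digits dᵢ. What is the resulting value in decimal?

358 = (4,3,7)_9 → 4³ + 3³ + 7³ = 434
434 = (5,3,2)_9 → 5³ + 3³ + 2³ = 160
160 = (1,8,7)_9 → 1³ + 8³ + 7³ = 856
856 = (1,1,5,1)_9 → 1³ + 1³ + 5³ + 1³ = 128
128 = (1,5,2)_9 → 1³ + 5³ + 2³ = 134
134 = (1,5,8)_9 → 1³ + 5³ + 8³ = 638
638 = (7,7,8)_9 → 7³ + 7³ + 8³ = 1198
1198 = (1,5,7,1)_9 → 1³ + 5³ + 7³ + 1³ = 470

470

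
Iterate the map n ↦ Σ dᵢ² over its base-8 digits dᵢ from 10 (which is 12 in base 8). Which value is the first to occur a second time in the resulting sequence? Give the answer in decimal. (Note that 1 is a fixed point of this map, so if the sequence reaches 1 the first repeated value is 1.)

10

10 = (1,2)_8 → 1² + 2² = 5
5 = (5)_8 → 5² = 25
25 = (3,1)_8 → 3² + 1² = 10  — 10 already appeared earlier.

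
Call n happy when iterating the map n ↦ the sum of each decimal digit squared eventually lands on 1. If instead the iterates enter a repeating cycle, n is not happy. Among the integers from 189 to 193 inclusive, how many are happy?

189: 189 → 146 → 53 → 34 → 25 → 29 → 85 → 89 → 145 → 42 → 20 → 4 → 16 → 37 → 58 → 89  — not happy
190: 190 → 82 → 68 → 100 → 1  — happy
191: 191 → 83 → 73 → 58 → 89 → 145 → 42 → 20 → 4 → 16 → 37 → 58  — not happy
192: 192 → 86 → 100 → 1  — happy
193: 193 → 91 → 82 → 68 → 100 → 1  — happy
happy: 190, 192, 193

3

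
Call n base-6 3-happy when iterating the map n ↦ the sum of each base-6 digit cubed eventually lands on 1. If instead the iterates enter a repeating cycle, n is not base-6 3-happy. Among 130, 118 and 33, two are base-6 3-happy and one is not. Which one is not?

130: 130 → 118 → 92 → 43 → 3 → 27 → 91 → 36 → 1  — reaches 1 (base-6 3-happy)
118: 118 → 92 → 43 → 3 → 27 → 91 → 36 → 1  — reaches 1 (base-6 3-happy)
33: 33 → 152 → 73 → 9 → 28 → 128 → 62 → 73  — repeats 73 (not base-6 3-happy)

33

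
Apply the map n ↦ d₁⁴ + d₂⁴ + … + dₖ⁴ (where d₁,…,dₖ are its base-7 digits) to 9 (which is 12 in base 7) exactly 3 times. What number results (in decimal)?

9 = (1,2)_7 → 1⁴ + 2⁴ = 1 + 16 = 17
17 = (2,3)_7 → 2⁴ + 3⁴ = 16 + 81 = 97
97 = (1,6,6)_7 → 1⁴ + 6⁴ + 6⁴ = 1 + 1296 + 1296 = 2593

2593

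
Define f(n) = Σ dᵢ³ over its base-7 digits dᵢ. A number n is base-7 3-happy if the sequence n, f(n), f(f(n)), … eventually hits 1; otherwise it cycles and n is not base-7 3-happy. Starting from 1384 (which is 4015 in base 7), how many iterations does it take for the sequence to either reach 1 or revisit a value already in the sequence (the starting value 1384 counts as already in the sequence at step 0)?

4

1384 = (4,0,1,5)_7 → 4³ + 0³ + 1³ + 5³ = 190
190 = (3,6,1)_7 → 3³ + 6³ + 1³ = 244
244 = (4,6,6)_7 → 4³ + 6³ + 6³ = 496
496 = (1,3,0,6)_7 → 1³ + 3³ + 0³ + 6³ = 244  — 244 repeats.
That took 4 steps.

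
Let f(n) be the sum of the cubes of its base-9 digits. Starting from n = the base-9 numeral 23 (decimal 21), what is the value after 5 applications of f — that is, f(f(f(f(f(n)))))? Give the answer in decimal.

189

21 = (2,3)_9 → 2³ + 3³ = 8 + 27 = 35
35 = (3,8)_9 → 3³ + 8³ = 27 + 512 = 539
539 = (6,5,8)_9 → 6³ + 5³ + 8³ = 216 + 125 + 512 = 853
853 = (1,1,4,7)_9 → 1³ + 1³ + 4³ + 7³ = 1 + 1 + 64 + 343 = 409
409 = (5,0,4)_9 → 5³ + 0³ + 4³ = 125 + 0 + 64 = 189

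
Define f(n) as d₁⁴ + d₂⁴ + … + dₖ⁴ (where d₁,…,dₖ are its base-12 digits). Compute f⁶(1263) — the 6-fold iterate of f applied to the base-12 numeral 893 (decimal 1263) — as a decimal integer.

1263 = (8,9,3)_12 → 8⁴ + 9⁴ + 3⁴ = 10738
10738 = (6,2,6,10)_12 → 6⁴ + 2⁴ + 6⁴ + 10⁴ = 12608
12608 = (7,3,6,8)_12 → 7⁴ + 3⁴ + 6⁴ + 8⁴ = 7874
7874 = (4,6,8,2)_12 → 4⁴ + 6⁴ + 8⁴ + 2⁴ = 5664
5664 = (3,3,4,0)_12 → 3⁴ + 3⁴ + 4⁴ + 0⁴ = 418
418 = (2,10,10)_12 → 2⁴ + 10⁴ + 10⁴ = 20016

20016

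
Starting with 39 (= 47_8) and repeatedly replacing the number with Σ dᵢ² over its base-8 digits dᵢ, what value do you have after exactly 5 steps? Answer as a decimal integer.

39 = (4,7)_8 → 4² + 7² = 16 + 49 = 65
65 = (1,0,1)_8 → 1² + 0² + 1² = 1 + 0 + 1 = 2
2 = (2)_8 → 2² = 4
4 = (4)_8 → 4² = 16
16 = (2,0)_8 → 2² + 0² = 4 + 0 = 4

4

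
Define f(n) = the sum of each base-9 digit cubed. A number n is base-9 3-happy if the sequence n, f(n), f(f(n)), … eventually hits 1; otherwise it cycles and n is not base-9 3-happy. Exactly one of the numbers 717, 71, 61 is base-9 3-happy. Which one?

717: 717 → 1071 → 73 → 513 → 243 → 27 → 27  — repeats 27 (not base-9 3-happy)
71: 71 → 855 → 127 → 127  — repeats 127 (not base-9 3-happy)
61: 61 → 559 → 729 → 1  — reaches 1 (base-9 3-happy)

61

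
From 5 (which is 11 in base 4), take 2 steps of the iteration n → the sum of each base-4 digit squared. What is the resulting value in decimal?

5 = (1,1)_4 → 2
2 = (2)_4 → 4

4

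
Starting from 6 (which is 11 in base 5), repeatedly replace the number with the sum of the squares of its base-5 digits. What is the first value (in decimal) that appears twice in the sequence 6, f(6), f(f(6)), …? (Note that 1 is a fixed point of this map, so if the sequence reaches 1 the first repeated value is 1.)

4

6 = (1,1)_5 → 2
2 = (2)_5 → 4
4 = (4)_5 → 16
16 = (3,1)_5 → 10
10 = (2,0)_5 → 4  — 4 already appeared earlier.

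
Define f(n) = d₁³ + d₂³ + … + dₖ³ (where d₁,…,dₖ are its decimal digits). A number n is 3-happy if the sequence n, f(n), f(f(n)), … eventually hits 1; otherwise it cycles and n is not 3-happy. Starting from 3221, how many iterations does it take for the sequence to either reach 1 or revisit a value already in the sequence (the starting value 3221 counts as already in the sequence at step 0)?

3221 → 44
44 → 128
128 → 521
521 → 134
134 → 92
92 → 737
737 → 713
713 → 371
371 → 371  — 371 repeats.
That took 9 steps.

9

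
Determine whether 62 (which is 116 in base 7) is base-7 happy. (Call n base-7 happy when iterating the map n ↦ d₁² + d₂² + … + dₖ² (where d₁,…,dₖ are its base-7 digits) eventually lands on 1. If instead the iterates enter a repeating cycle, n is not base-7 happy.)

62 = (1,1,6)_7 → 1² + 1² + 6² = 1 + 1 + 36 = 38
38 = (5,3)_7 → 5² + 3² = 25 + 9 = 34
34 = (4,6)_7 → 4² + 6² = 16 + 36 = 52
52 = (1,0,3)_7 → 1² + 0² + 3² = 1 + 0 + 9 = 10
10 = (1,3)_7 → 1² + 3² = 1 + 9 = 10  — 10 already seen; the sequence cycles without reaching 1.

not base-7 happy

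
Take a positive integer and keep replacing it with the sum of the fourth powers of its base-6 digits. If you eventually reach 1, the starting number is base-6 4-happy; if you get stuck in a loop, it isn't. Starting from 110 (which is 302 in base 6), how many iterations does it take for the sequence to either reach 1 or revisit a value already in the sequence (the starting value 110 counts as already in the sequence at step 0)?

110 = (3,0,2)_6 → 3⁴ + 0⁴ + 2⁴ = 97
97 = (2,4,1)_6 → 2⁴ + 4⁴ + 1⁴ = 273
273 = (1,1,3,3)_6 → 1⁴ + 1⁴ + 3⁴ + 3⁴ = 164
164 = (4,3,2)_6 → 4⁴ + 3⁴ + 2⁴ = 353
353 = (1,3,4,5)_6 → 1⁴ + 3⁴ + 4⁴ + 5⁴ = 963
963 = (4,2,4,3)_6 → 4⁴ + 2⁴ + 4⁴ + 3⁴ = 609
609 = (2,4,5,3)_6 → 2⁴ + 4⁴ + 5⁴ + 3⁴ = 978
978 = (4,3,1,0)_6 → 4⁴ + 3⁴ + 1⁴ + 0⁴ = 338
338 = (1,3,2,2)_6 → 1⁴ + 3⁴ + 2⁴ + 2⁴ = 114
114 = (3,1,0)_6 → 3⁴ + 1⁴ + 0⁴ = 82
82 = (2,1,4)_6 → 2⁴ + 1⁴ + 4⁴ = 273  — 273 repeats.
That took 11 steps.

11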